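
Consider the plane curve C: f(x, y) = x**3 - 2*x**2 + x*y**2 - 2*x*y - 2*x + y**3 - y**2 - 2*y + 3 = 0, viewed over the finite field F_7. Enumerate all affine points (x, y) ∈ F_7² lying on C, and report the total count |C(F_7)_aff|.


Affine F_7-points: {(1, 0), (1, 2), (1, 5), (2, 5), (3, 4), (4, 1), (6, 5)}; count = 7.

For each of the 49 pairs (x, y) ∈ F_7², evaluate f(x, y) mod 7. Record the zeros.
  x = 0: [0↦3, 1↦1, 2↦3, 3↦1, 4↦1, 5↦2, 6↦3]  zeros at y ∈ ∅
  x = 1: [0↦0, 1↦4, 2↦0, 3↦1, 4↦6, 5↦0, 6↦3]  zeros at y ∈ {0, 2, 5}
  x = 2: [0↦6, 1↦2, 2↦6, 3↦3, 4↦6, 5↦0, 6↦5]  zeros at y ∈ {5}
  x = 3: [0↦6, 1↦1, 2↦6, 3↦6, 4↦0, 5↦1, 6↦1]  zeros at y ∈ {4}
  x = 4: [0↦6, 1↦0, 2↦6, 3↦2, 4↦1, 5↦2, 6↦4]  zeros at y ∈ {1}
  x = 5: [0↦5, 1↦5, 2↦5, 3↦4, 4↦1, 5↦2, 6↦6]  zeros at y ∈ ∅
  x = 6: [0↦2, 1↦1, 2↦2, 3↦4, 4↦6, 5↦0, 6↦6]  zeros at y ∈ {5}
Collecting zeros: affine points = {(1, 0), (1, 2), (1, 5), (2, 5), (3, 4), (4, 1), (6, 5)}.
Total count |C(F_7)_aff| = 7.


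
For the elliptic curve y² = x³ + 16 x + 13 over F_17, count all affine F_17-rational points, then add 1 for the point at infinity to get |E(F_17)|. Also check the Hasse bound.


Affine points = {(0, 8), (0, 9), (1, 8), (1, 9), (2, 6), (2, 11), (6, 6), (6, 11), (7, 3), (7, 14), (9, 6), (9, 11), (10, 0), (13, 2), (13, 15), (16, 8), (16, 9)}; affine count = 17; |E(F_17)| = 18.

Discriminant check: Δ ∝ 4a³ + 27b² = 4·16³ + 27·13² = 4·4096 + 27·169 ≡ 3 (mod 17). Nonzero ⇒ E is nonsingular.
For each x ∈ F_17, compute rhs = x³ + 16·x + 13 mod 17, then count y ∈ F_17 with y² ≡ rhs.
  x = 0: rhs = 13, matching y values: 8, 9 (2 points).
  x = 1: rhs = 13, matching y values: 8, 9 (2 points).
  x = 2: rhs = 2, matching y values: 6, 11 (2 points).
  x = 3: rhs = 3, matching y values: none (0 points).
  x = 4: rhs = 5, matching y values: none (0 points).
  x = 5: rhs = 14, matching y values: none (0 points).
  x = 6: rhs = 2, matching y values: 6, 11 (2 points).
  x = 7: rhs = 9, matching y values: 3, 14 (2 points).
  x = 8: rhs = 7, matching y values: none (0 points).
  x = 9: rhs = 2, matching y values: 6, 11 (2 points).
  x = 10: rhs = 0, matching y values: 0 (1 points).
  x = 11: rhs = 7, matching y values: none (0 points).
  x = 12: rhs = 12, matching y values: none (0 points).
  x = 13: rhs = 4, matching y values: 2, 15 (2 points).
  x = 14: rhs = 6, matching y values: none (0 points).
  x = 15: rhs = 7, matching y values: none (0 points).
  x = 16: rhs = 13, matching y values: 8, 9 (2 points).
Total affine count: 17.
Full point count |E(F_17)| = 17 + 1 = 18.
Hasse bound: |18 − (17+1)| = |0| = 0 ≤ 2√17 ≈ 8.2462 ✓.


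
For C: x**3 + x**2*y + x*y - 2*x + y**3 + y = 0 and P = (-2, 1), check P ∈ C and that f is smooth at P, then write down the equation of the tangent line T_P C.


Tangent line at P: 7*x + 6*y + 8 = 0.

Step 1: f(-2, 1) = 0, so P lies on C.
Step 2: partial derivatives
  f_x(x, y) = 3*x**2 + 2*x*y + y - 2, f_y(x, y) = x**2 + x + 3*y**2 + 1.
  f_x(P) = 7, f_y(P) = 6 (gradient nonzero, so P is smooth).
Step 3: tangent line at P: 7·(x − -2) + 6·(y − 1) = 0.
Expanding: 7*x + 6*y + 8 = 0.


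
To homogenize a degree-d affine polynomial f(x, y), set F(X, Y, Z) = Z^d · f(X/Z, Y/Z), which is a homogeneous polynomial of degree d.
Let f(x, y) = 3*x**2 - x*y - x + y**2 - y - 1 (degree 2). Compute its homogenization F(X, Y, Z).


F(X, Y, Z) = 3*X**2 - X*Y - X*Z + Y**2 - Y*Z - Z**2

deg(f) = 2.
Substitute x = X/Z, y = Y/Z into f, then multiply by Z^2.
  monomial 3·x^2·y^0 ↦ 3·X^2·Y^0·Z^0.
  monomial -1·x^1·y^1 ↦ -1·X^1·Y^1·Z^0.
  monomial -1·x^1·y^0 ↦ -1·X^1·Y^0·Z^1.
  monomial 1·x^0·y^2 ↦ 1·X^0·Y^2·Z^0.
  monomial -1·x^0·y^1 ↦ -1·X^0·Y^1·Z^1.
  monomial -1·x^0·y^0 ↦ -1·X^0·Y^0·Z^2.
Collecting: F(X, Y, Z) = 3*X**2 - X*Y - X*Z + Y**2 - Y*Z - Z**2.


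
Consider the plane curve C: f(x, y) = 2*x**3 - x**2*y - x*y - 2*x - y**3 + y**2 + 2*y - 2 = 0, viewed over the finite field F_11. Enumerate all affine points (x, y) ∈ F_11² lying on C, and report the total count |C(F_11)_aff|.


Affine F_11-points: {(0, 1), (1, 10), (2, 5), (3, 2), (5, 6), (6, 0), (7, 1), (7, 10), (8, 10), (9, 7), (9, 8), (10, 1)}; count = 12.

For each of the 121 pairs (x, y) ∈ F_11², evaluate f(x, y) mod 11. Record the zeros.
  x = 0: [0↦9, 1↦0, 2↦9, 3↦8, 4↦2, 5↦7, 6↦6, 7↦4, 8↦6, 9↦6, 10↦9]  zeros at y ∈ {1}
  x = 1: [0↦9, 1↦9, 2↦5, 3↦2, 4↦5, 5↦8, 6↦5, 7↦1, 8↦1, 9↦10, 10↦0]  zeros at y ∈ {10}
  x = 2: [0↦10, 1↦6, 2↦9, 3↦2, 4↦1, 5↦0, 6↦4, 7↦7, 8↦3, 9↦8, 10↦5]  zeros at y ∈ {5}
  x = 3: [0↦2, 1↦3, 2↦0, 3↦9, 4↦2, 5↦6, 6↦4, 7↦1, 8↦2, 9↦1, 10↦3]  zeros at y ∈ {2}
  x = 4: [0↦8, 1↦1, 2↦1, 3↦2, 4↦9, 5↦5, 6↦6, 7↦6, 8↦10, 9↦1, 10↦6]  zeros at y ∈ ∅
  x = 5: [0↦7, 1↦1, 2↦2, 3↦4, 4↦1, 5↦9, 6↦0, 7↦1, 8↦6, 9↦9, 10↦4]  zeros at y ∈ {6}
  x = 6: [0↦0, 1↦4, 2↦4, 3↦5, 4↦1, 5↦8, 6↦9, 7↦9, 8↦2, 9↦4, 10↦9]  zeros at y ∈ {0}
  x = 7: [0↦10, 1↦0, 2↦8, 3↦6, 4↦10, 5↦3, 6↦1, 7↦9, 8↦10, 9↦9, 10↦0]  zeros at y ∈ {1, 10}
  x = 8: [0↦5, 1↦1, 2↦4, 3↦8, 4↦7, 5↦6, 6↦10, 7↦2, 8↦9, 9↦3, 10↦0]  zeros at y ∈ {10}
  x = 9: [0↦8, 1↦8, 2↦4, 3↦1, 4↦4, 5↦7, 6↦4, 7↦0, 8↦0, 9↦9, 10↦10]  zeros at y ∈ {7, 8}
  x = 10: [0↦9, 1↦0, 2↦9, 3↦8, 4↦2, 5↦7, 6↦6, 7↦4, 8↦6, 9↦6, 10↦9]  zeros at y ∈ {1}
Collecting zeros: affine points = {(0, 1), (1, 10), (2, 5), (3, 2), (5, 6), (6, 0), (7, 1), (7, 10), (8, 10), (9, 7), (9, 8), (10, 1)}.
Total count |C(F_11)_aff| = 12.


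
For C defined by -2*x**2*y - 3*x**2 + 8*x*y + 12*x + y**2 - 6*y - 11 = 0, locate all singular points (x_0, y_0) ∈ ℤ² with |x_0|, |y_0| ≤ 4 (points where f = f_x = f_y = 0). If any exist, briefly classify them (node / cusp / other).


Singular points: {(2, -1)}; classification: node.

Compute partial derivatives:
  f_x = -4*x*y - 6*x + 8*y + 12.
  f_y = -2*x**2 + 8*x + 2*y - 6.
Scan x_0 ∈ {−4, ..., 4}. For each x_0, f_y(x_0, y) is a polynomial in y; find its integer roots y ∈ {−4, ..., 4}, then test f_x and f at those candidates.
  x = -4: f_y(-4, y) = 2*y - 70; no integer root y with |y| ≤ 4.
  x = -3: f_y(-3, y) = 2*y - 48; no integer root y with |y| ≤ 4.
  x = -2: f_y(-2, y) = 2*y - 30; no integer root y with |y| ≤ 4.
  x = -1: f_y(-1, y) = 2*y - 16; no integer root y with |y| ≤ 4.
  x = 0: f_y(0, y) = 2*y - 6; vanishes at y ∈ {3}. (0, 3): f_x = 36 ≠ 0.
  x = 1: f_y(1, y) = 2*y; vanishes at y ∈ {0}. (1, 0): f_x = 6 ≠ 0.
  x = 2: f_y(2, y) = 2*y + 2; vanishes at y ∈ {-1}. (2, -1): f_x = 0, f = 0 — SINGULAR.
  x = 3: f_y(3, y) = 2*y; vanishes at y ∈ {0}. (3, 0): f_x = -6 ≠ 0.
  x = 4: f_y(4, y) = 2*y - 6; vanishes at y ∈ {3}. (4, 3): f_x = -36 ≠ 0.
Only singular point on the grid: (2, -1).
Classify: substitute x = 2 + u, y = -1 + v and expand: f = -2*u**2*v - u**2 + v**2.
No constant or linear terms (consistent with a singular point). Quadratic part: -u**2 + v**2. Cubic part: -2*u**2*v.
The quadratic part v**2 - u**2 = (v − u)(v + u) splits into two distinct linear factors, so there are two distinct tangent lines y − -1 = ±(x − 2) — this is a node (ordinary double point).
Classification: node.


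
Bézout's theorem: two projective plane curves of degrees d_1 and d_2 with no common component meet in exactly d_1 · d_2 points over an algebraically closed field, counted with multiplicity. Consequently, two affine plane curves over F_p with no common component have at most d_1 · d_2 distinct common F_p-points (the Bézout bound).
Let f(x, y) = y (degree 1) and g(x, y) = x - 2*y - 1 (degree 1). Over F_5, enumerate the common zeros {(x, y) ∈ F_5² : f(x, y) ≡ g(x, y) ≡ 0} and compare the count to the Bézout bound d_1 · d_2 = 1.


Common zeros: {(1, 0)}; count = 1; Bézout bound = 1.

deg(f) = 1, deg(g) = 1, so Bézout bound = 1.
Scan x ∈ F_5. For each x, list the y ∈ F_5 with f(x, y) ≡ 0 and those with g(x, y) ≡ 0 (mod 5); the common zeros in that column are the intersection.
  x = 0: f ≡ 0 at y ∈ {0}; g ≡ 0 at y ∈ {2}; common: ∅.
  x = 1: f ≡ 0 at y ∈ {0}; g ≡ 0 at y ∈ {0}; common: {0}.
  x = 2: f ≡ 0 at y ∈ {0}; g ≡ 0 at y ∈ {3}; common: ∅.
  x = 3: f ≡ 0 at y ∈ {0}; g ≡ 0 at y ∈ {1}; common: ∅.
  x = 4: f ≡ 0 at y ∈ {0}; g ≡ 0 at y ∈ {4}; common: ∅.
Collecting: common zeros = {(1, 0)}, so the count is 1.
Comparison with the Bézout bound: 1 ≤ 1 = deg(f)·deg(g), as expected for curves with no common component (the bound is attained).


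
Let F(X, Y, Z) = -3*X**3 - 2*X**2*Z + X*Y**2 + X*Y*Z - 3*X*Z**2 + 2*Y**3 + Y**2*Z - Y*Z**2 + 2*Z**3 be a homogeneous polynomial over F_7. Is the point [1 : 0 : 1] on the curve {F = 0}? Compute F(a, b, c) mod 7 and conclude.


F(1,0,1) ≡ 1 (mod 7); P is NOT on the curve.

Evaluate F(1, 0, 1) term-by-term (mod 7).
  -3*X**3 ↦ -3·1·1·1 = -3
  -2*X**2*Z ↦ -2·1·1·1 = -2
  X*Y**2 ↦ 1·1·0·1 = 0
  X*Y*Z ↦ 1·1·0·1 = 0
  -3*X*Z**2 ↦ -3·1·1·1 = -3
  2*Y**3 ↦ 2·1·0·1 = 0
  Y**2*Z ↦ 1·1·0·1 = 0
  -Y*Z**2 ↦ -1·1·0·1 = 0
  2*Z**3 ↦ 2·1·1·1 = 2
Sum: F(1, 0, 1) = (-3) + (-2) + (0) + (0) + (-3) + (0) + (0) + (0) + (2) = -6.
Reducing mod 7: -6 ≡ 1 (mod 7).
Since F(a, b, c) ≡ 1 ≠ 0 (mod 7), P does NOT lie on the curve.


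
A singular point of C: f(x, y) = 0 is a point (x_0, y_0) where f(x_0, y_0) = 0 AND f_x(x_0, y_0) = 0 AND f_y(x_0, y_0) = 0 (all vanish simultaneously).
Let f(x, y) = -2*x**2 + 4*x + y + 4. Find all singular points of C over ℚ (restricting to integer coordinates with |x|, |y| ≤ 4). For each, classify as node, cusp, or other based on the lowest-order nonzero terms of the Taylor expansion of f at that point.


No singular points in the scanned grid; C is smooth there.

Compute partial derivatives:
  f_x = 4 - 4*x.
  f_y = 1.
f_y = 1 is a nonzero constant, so f_y never vanishes: no point (x, y) can satisfy f = f_x = f_y = 0. In particular no (x, y) ∈ {−4, ..., 4}² is singular; the curve is smooth.


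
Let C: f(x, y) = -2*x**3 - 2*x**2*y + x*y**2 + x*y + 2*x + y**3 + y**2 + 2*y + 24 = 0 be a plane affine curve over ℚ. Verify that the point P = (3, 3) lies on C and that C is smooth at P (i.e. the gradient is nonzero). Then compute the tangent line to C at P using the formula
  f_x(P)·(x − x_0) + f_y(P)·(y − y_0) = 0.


Tangent line at P: -76*x + 38*y + 114 = 0.

Step 1: f(3, 3) = 0, so P lies on C.
Step 2: partial derivatives
  f_x(x, y) = -6*x**2 - 4*x*y + y**2 + y + 2, f_y(x, y) = -2*x**2 + 2*x*y + x + 3*y**2 + 2*y + 2.
  f_x(P) = -76, f_y(P) = 38 (gradient nonzero, so P is smooth).
Step 3: tangent line at P: -76·(x − 3) + 38·(y − 3) = 0.
Expanding: -76*x + 38*y + 114 = 0.


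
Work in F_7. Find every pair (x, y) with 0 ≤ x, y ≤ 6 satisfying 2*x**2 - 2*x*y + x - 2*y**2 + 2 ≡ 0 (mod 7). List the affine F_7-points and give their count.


Affine F_7-points: {(0, 1), (0, 6), (1, 2), (1, 4), (2, 6), (4, 1), (4, 2), (6, 4)}; count = 8.

For each of the 49 pairs (x, y) ∈ F_7², evaluate f(x, y) mod 7. Record the zeros.
  x = 0: [0↦2, 1↦0, 2↦1, 3↦5, 4↦5, 5↦1, 6↦0]  zeros at y ∈ {1, 6}
  x = 1: [0↦5, 1↦1, 2↦0, 3↦2, 4↦0, 5↦1, 6↦5]  zeros at y ∈ {2, 4}
  x = 2: [0↦5, 1↦6, 2↦3, 3↦3, 4↦6, 5↦5, 6↦0]  zeros at y ∈ {6}
  x = 3: [0↦2, 1↦1, 2↦3, 3↦1, 4↦2, 5↦6, 6↦6]  zeros at y ∈ ∅
  x = 4: [0↦3, 1↦0, 2↦0, 3↦3, 4↦2, 5↦4, 6↦2]  zeros at y ∈ {1, 2}
  x = 5: [0↦1, 1↦3, 2↦1, 3↦2, 4↦6, 5↦6, 6↦2]  zeros at y ∈ ∅
  x = 6: [0↦3, 1↦3, 2↦6, 3↦5, 4↦0, 5↦5, 6↦6]  zeros at y ∈ {4}
Collecting zeros: affine points = {(0, 1), (0, 6), (1, 2), (1, 4), (2, 6), (4, 1), (4, 2), (6, 4)}.
Total count |C(F_7)_aff| = 8.


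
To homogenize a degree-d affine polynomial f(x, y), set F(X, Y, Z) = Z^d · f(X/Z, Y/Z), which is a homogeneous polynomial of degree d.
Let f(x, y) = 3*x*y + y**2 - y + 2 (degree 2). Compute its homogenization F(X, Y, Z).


F(X, Y, Z) = 3*X*Y + Y**2 - Y*Z + 2*Z**2

deg(f) = 2.
Substitute x = X/Z, y = Y/Z into f, then multiply by Z^2.
  monomial 3·x^1·y^1 ↦ 3·X^1·Y^1·Z^0.
  monomial 1·x^0·y^2 ↦ 1·X^0·Y^2·Z^0.
  monomial -1·x^0·y^1 ↦ -1·X^0·Y^1·Z^1.
  monomial 2·x^0·y^0 ↦ 2·X^0·Y^0·Z^2.
Collecting: F(X, Y, Z) = 3*X*Y + Y**2 - Y*Z + 2*Z**2.


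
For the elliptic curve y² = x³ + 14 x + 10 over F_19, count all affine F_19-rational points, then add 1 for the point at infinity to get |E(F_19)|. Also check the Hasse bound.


Affine points = {(1, 5), (1, 14), (4, 4), (4, 15), (6, 5), (6, 14), (8, 8), (8, 11), (12, 5), (12, 14), (14, 9), (14, 10), (15, 2), (15, 17), (16, 6), (16, 13)}; affine count = 16; |E(F_19)| = 17.

Discriminant check: Δ ∝ 4a³ + 27b² = 4·14³ + 27·10² = 4·2744 + 27·100 ≡ 15 (mod 19). Nonzero ⇒ E is nonsingular.
For each x ∈ F_19, compute rhs = x³ + 14·x + 10 mod 19, then count y ∈ F_19 with y² ≡ rhs.
  x = 0: rhs = 10, matching y values: none (0 points).
  x = 1: rhs = 6, matching y values: 5, 14 (2 points).
  x = 2: rhs = 8, matching y values: none (0 points).
  x = 3: rhs = 3, matching y values: none (0 points).
  x = 4: rhs = 16, matching y values: 4, 15 (2 points).
  x = 5: rhs = 15, matching y values: none (0 points).
  x = 6: rhs = 6, matching y values: 5, 14 (2 points).
  x = 7: rhs = 14, matching y values: none (0 points).
  x = 8: rhs = 7, matching y values: 8, 11 (2 points).
  x = 9: rhs = 10, matching y values: none (0 points).
  x = 10: rhs = 10, matching y values: none (0 points).
  x = 11: rhs = 13, matching y values: none (0 points).
  x = 12: rhs = 6, matching y values: 5, 14 (2 points).
  x = 13: rhs = 14, matching y values: none (0 points).
  x = 14: rhs = 5, matching y values: 9, 10 (2 points).
  x = 15: rhs = 4, matching y values: 2, 17 (2 points).
  x = 16: rhs = 17, matching y values: 6, 13 (2 points).
  x = 17: rhs = 12, matching y values: none (0 points).
  x = 18: rhs = 14, matching y values: none (0 points).
Total affine count: 16.
Full point count |E(F_19)| = 16 + 1 = 17.
Hasse bound: |17 − (19+1)| = |-3| = 3 ≤ 2√19 ≈ 8.7178 ✓.


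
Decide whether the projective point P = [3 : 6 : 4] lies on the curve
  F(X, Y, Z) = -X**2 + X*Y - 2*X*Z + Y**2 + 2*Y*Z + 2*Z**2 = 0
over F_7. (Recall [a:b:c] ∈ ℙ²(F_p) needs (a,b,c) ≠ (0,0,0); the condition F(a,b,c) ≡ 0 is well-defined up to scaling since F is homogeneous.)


F(3,6,4) ≡ 3 (mod 7); P is NOT on the curve.

Evaluate F(3, 6, 4) term-by-term (mod 7).
  -X**2 ↦ -1·9·1·1 = -9
  X*Y ↦ 1·3·6·1 = 18
  -2*X*Z ↦ -2·3·1·4 = -24
  Y**2 ↦ 1·1·36·1 = 36
  2*Y*Z ↦ 2·1·6·4 = 48
  2*Z**2 ↦ 2·1·1·16 = 32
Sum: F(3, 6, 4) = (-9) + (18) + (-24) + (36) + (48) + (32) = 101.
Reducing mod 7: 101 ≡ 3 (mod 7).
Since F(a, b, c) ≡ 3 ≠ 0 (mod 7), P does NOT lie on the curve.


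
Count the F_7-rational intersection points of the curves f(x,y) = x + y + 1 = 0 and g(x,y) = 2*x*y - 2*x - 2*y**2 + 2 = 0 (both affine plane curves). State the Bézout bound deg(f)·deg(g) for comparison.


Common zeros: {(0, 6), (5, 1)}; count = 2; Bézout bound = 2.

deg(f) = 1, deg(g) = 2, so Bézout bound = 2.
Scan x ∈ F_7. For each x, list the y ∈ F_7 with f(x, y) ≡ 0 and those with g(x, y) ≡ 0 (mod 7); the common zeros in that column are the intersection.
  x = 0: f ≡ 0 at y ∈ {6}; g ≡ 0 at y ∈ {1, 6}; common: {6}.
  x = 1: f ≡ 0 at y ∈ {5}; g ≡ 0 at y ∈ {0, 1}; common: ∅.
  x = 2: f ≡ 0 at y ∈ {4}; g ≡ 0 at y ∈ {1}; common: ∅.
  x = 3: f ≡ 0 at y ∈ {3}; g ≡ 0 at y ∈ {1, 2}; common: ∅.
  x = 4: f ≡ 0 at y ∈ {2}; g ≡ 0 at y ∈ {1, 3}; common: ∅.
  x = 5: f ≡ 0 at y ∈ {1}; g ≡ 0 at y ∈ {1, 4}; common: {1}.
  x = 6: f ≡ 0 at y ∈ {0}; g ≡ 0 at y ∈ {1, 5}; common: ∅.
Collecting: common zeros = {(0, 6), (5, 1)}, so the count is 2.
Comparison with the Bézout bound: 2 ≤ 2 = deg(f)·deg(g), as expected for curves with no common component (the bound is attained).


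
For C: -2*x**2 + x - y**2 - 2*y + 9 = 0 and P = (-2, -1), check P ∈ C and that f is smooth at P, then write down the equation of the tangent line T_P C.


Tangent line at P: 9*x + 18 = 0.

Step 1: f(-2, -1) = 0, so P lies on C.
Step 2: partial derivatives
  f_x(x, y) = 1 - 4*x, f_y(x, y) = -2*y - 2.
  f_x(P) = 9, f_y(P) = 0 (gradient nonzero, so P is smooth).
Step 3: tangent line at P: 9·(x − -2) + 0·(y − -1) = 0.
Expanding: 9*x + 18 = 0.


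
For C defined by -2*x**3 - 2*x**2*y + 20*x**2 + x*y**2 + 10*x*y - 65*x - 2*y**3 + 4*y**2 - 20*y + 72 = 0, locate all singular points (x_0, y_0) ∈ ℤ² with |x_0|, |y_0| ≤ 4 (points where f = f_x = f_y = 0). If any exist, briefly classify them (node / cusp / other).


Singular points: {(3, 1)}; classification: cusp.

Compute partial derivatives:
  f_x = -6*x**2 - 4*x*y + 40*x + y**2 + 10*y - 65.
  f_y = -2*x**2 + 2*x*y + 10*x - 6*y**2 + 8*y - 20.
Scan x_0 ∈ {−4, ..., 4}. For each x_0, f_y(x_0, y) is a polynomial in y; find its integer roots y ∈ {−4, ..., 4}, then test f_x and f at those candidates.
  x = -4: f_y(-4, y) = -6*y**2 - 92; no integer root y with |y| ≤ 4.
  x = -3: f_y(-3, y) = -6*y**2 + 2*y - 68; no integer root y with |y| ≤ 4.
  x = -2: f_y(-2, y) = -6*y**2 + 4*y - 48; no integer root y with |y| ≤ 4.
  x = -1: f_y(-1, y) = -6*y**2 + 6*y - 32; no integer root y with |y| ≤ 4.
  x = 0: f_y(0, y) = -6*y**2 + 8*y - 20; no integer root y with |y| ≤ 4.
  x = 1: f_y(1, y) = -6*y**2 + 10*y - 12; no integer root y with |y| ≤ 4.
  x = 2: f_y(2, y) = -6*y**2 + 12*y - 8; no integer root y with |y| ≤ 4.
  x = 3: f_y(3, y) = -6*y**2 + 14*y - 8; vanishes at y ∈ {1}. (3, 1): f_x = 0, f = 0 — SINGULAR.
  x = 4: f_y(4, y) = -6*y**2 + 16*y - 12; no integer root y with |y| ≤ 4.
Only singular point on the grid: (3, 1).
Classify: substitute x = 3 + u, y = 1 + v and expand: f = -2*u**3 - 2*u**2*v + u*v**2 - 2*v**3 + v**2.
No constant or linear terms (consistent with a singular point). Quadratic part: v**2. Cubic part: -2*u**3 - 2*u**2*v + u*v**2 - 2*v**3.
The quadratic part v**2 is a perfect square, so there is a single (double) tangent line v = 0, i.e. y = 1. Restricting the cubic part to that line (v = 0) leaves -2*u**3 ≠ 0, so f is not divisible by v and the branch is v² ≈ 2*u**3 to lowest order — this is a cusp.
Classification: cusp.


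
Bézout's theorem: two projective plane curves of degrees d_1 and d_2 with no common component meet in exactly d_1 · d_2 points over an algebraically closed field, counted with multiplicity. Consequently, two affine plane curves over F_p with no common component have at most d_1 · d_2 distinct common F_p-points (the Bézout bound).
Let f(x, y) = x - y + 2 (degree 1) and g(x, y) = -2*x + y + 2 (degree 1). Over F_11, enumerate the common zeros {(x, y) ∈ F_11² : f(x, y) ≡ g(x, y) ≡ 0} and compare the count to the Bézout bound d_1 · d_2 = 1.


Common zeros: {(4, 6)}; count = 1; Bézout bound = 1.

deg(f) = 1, deg(g) = 1, so Bézout bound = 1.
Scan x ∈ F_11. For each x, list the y ∈ F_11 with f(x, y) ≡ 0 and those with g(x, y) ≡ 0 (mod 11); the common zeros in that column are the intersection.
  x = 0: f ≡ 0 at y ∈ {2}; g ≡ 0 at y ∈ {9}; common: ∅.
  x = 1: f ≡ 0 at y ∈ {3}; g ≡ 0 at y ∈ {0}; common: ∅.
  x = 2: f ≡ 0 at y ∈ {4}; g ≡ 0 at y ∈ {2}; common: ∅.
  x = 3: f ≡ 0 at y ∈ {5}; g ≡ 0 at y ∈ {4}; common: ∅.
  x = 4: f ≡ 0 at y ∈ {6}; g ≡ 0 at y ∈ {6}; common: {6}.
  x = 5: f ≡ 0 at y ∈ {7}; g ≡ 0 at y ∈ {8}; common: ∅.
  x = 6: f ≡ 0 at y ∈ {8}; g ≡ 0 at y ∈ {10}; common: ∅.
  x = 7: f ≡ 0 at y ∈ {9}; g ≡ 0 at y ∈ {1}; common: ∅.
  x = 8: f ≡ 0 at y ∈ {10}; g ≡ 0 at y ∈ {3}; common: ∅.
  x = 9: f ≡ 0 at y ∈ {0}; g ≡ 0 at y ∈ {5}; common: ∅.
  x = 10: f ≡ 0 at y ∈ {1}; g ≡ 0 at y ∈ {7}; common: ∅.
Collecting: common zeros = {(4, 6)}, so the count is 1.
Comparison with the Bézout bound: 1 ≤ 1 = deg(f)·deg(g), as expected for curves with no common component (the bound is attained).


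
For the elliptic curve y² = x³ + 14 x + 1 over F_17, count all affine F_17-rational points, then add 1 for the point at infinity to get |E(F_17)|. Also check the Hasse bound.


Affine points = {(0, 1), (0, 16), (1, 4), (1, 13), (3, 6), (3, 11), (4, 6), (4, 11), (5, 3), (5, 14), (7, 0), (8, 8), (8, 9), (10, 6), (10, 11), (13, 0), (14, 0), (15, 4), (15, 13)}; affine count = 19; |E(F_17)| = 20.

Discriminant check: Δ ∝ 4a³ + 27b² = 4·14³ + 27·1² = 4·2744 + 27·1 ≡ 4 (mod 17). Nonzero ⇒ E is nonsingular.
For each x ∈ F_17, compute rhs = x³ + 14·x + 1 mod 17, then count y ∈ F_17 with y² ≡ rhs.
  x = 0: rhs = 1, matching y values: 1, 16 (2 points).
  x = 1: rhs = 16, matching y values: 4, 13 (2 points).
  x = 2: rhs = 3, matching y values: none (0 points).
  x = 3: rhs = 2, matching y values: 6, 11 (2 points).
  x = 4: rhs = 2, matching y values: 6, 11 (2 points).
  x = 5: rhs = 9, matching y values: 3, 14 (2 points).
  x = 6: rhs = 12, matching y values: none (0 points).
  x = 7: rhs = 0, matching y values: 0 (1 points).
  x = 8: rhs = 13, matching y values: 8, 9 (2 points).
  x = 9: rhs = 6, matching y values: none (0 points).
  x = 10: rhs = 2, matching y values: 6, 11 (2 points).
  x = 11: rhs = 7, matching y values: none (0 points).
  x = 12: rhs = 10, matching y values: none (0 points).
  x = 13: rhs = 0, matching y values: 0 (1 points).
  x = 14: rhs = 0, matching y values: 0 (1 points).
  x = 15: rhs = 16, matching y values: 4, 13 (2 points).
  x = 16: rhs = 3, matching y values: none (0 points).
Total affine count: 19.
Full point count |E(F_17)| = 19 + 1 = 20.
Hasse bound: |20 − (17+1)| = |2| = 2 ≤ 2√17 ≈ 8.2462 ✓.


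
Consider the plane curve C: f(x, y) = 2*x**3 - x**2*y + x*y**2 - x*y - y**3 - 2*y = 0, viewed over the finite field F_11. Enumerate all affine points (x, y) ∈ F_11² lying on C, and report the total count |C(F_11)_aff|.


Affine F_11-points: {(0, 0), (0, 3), (0, 8), (1, 9), (2, 2), (2, 5), (2, 6), (3, 5), (5, 2), (5, 6), (5, 8), (7, 6), (8, 1), (8, 3), (8, 4), (10, 3), (10, 8), (10, 10)}; count = 18.

For each of the 121 pairs (x, y) ∈ F_11², evaluate f(x, y) mod 11. Record the zeros.
  x = 0: [0↦0, 1↦8, 2↦10, 3↦0, 4↦5, 5↦8, 6↦3, 7↦6, 8↦0, 9↦1, 10↦3]  zeros at y ∈ {0, 3, 8}
  x = 1: [0↦2, 1↦9, 2↦1, 3↦5, 4↦4, 5↦3, 6↦7, 7↦10, 8↦6, 9↦0, 10↦8]  zeros at y ∈ {9}
  x = 2: [0↦5, 1↦9, 2↦0, 3↦5, 4↦7, 5↦0, 6↦0, 7↦1, 8↦8, 9↦4, 10↦5]  zeros at y ∈ {2, 5, 6}
  x = 3: [0↦10, 1↦9, 2↦8, 3↦1, 4↦4, 5↦0, 6↦5, 7↦2, 8↦7, 9↦3, 10↦6]  zeros at y ∈ {5}
  x = 4: [0↦7, 1↦10, 2↦4, 3↦5, 4↦7, 5↦4, 6↦1, 7↦3, 8↦4, 9↦9, 10↦1]  zeros at y ∈ ∅
  x = 5: [0↦8, 1↦2, 2↦0, 3↦7, 4↦6, 5↦2, 6↦0, 7↦5, 8↦0, 9↦1, 10↦2]  zeros at y ∈ {2, 6, 8}
  x = 6: [0↦3, 1↦8, 2↦8, 3↦8, 4↦2, 5↦6, 6↦3, 7↦9, 8↦7, 9↦2, 10↦10]  zeros at y ∈ ∅
  x = 7: [0↦4, 1↦7, 2↦7, 3↦9, 4↦7, 5↦6, 6↦0, 7↦5, 8↦4, 9↦2, 10↦4]  zeros at y ∈ {6}
  x = 8: [0↦1, 1↦0, 2↦9, 3↦0, 4↦0, 5↦3, 6↦3, 7↦5, 8↦3, 9↦2, 10↦7]  zeros at y ∈ {1, 3, 4}
  x = 9: [0↦6, 1↦10, 2↦4, 3↦4, 4↦4, 5↦9, 6↦2, 7↦10, 8↦5, 9↦3, 10↦9]  zeros at y ∈ ∅
  x = 10: [0↦9, 1↦5, 2↦4, 3↦0, 4↦9, 5↦3, 6↦9, 7↦10, 8↦0, 9↦6, 10↦0]  zeros at y ∈ {3, 8, 10}
Collecting zeros: affine points = {(0, 0), (0, 3), (0, 8), (1, 9), (2, 2), (2, 5), (2, 6), (3, 5), (5, 2), (5, 6), (5, 8), (7, 6), (8, 1), (8, 3), (8, 4), (10, 3), (10, 8), (10, 10)}.
Total count |C(F_11)_aff| = 18.


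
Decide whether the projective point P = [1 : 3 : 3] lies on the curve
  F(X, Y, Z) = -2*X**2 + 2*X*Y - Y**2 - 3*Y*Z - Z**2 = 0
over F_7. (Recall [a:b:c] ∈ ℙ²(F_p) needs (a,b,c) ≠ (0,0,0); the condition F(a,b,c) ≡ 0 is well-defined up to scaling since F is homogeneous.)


F(1,3,3) ≡ 1 (mod 7); P is NOT on the curve.

Evaluate F(1, 3, 3) term-by-term (mod 7).
  -2*X**2 ↦ -2·1·1·1 = -2
  2*X*Y ↦ 2·1·3·1 = 6
  -Y**2 ↦ -1·1·9·1 = -9
  -3*Y*Z ↦ -3·1·3·3 = -27
  -Z**2 ↦ -1·1·1·9 = -9
Sum: F(1, 3, 3) = (-2) + (6) + (-9) + (-27) + (-9) = -41.
Reducing mod 7: -41 ≡ 1 (mod 7).
Since F(a, b, c) ≡ 1 ≠ 0 (mod 7), P does NOT lie on the curve.


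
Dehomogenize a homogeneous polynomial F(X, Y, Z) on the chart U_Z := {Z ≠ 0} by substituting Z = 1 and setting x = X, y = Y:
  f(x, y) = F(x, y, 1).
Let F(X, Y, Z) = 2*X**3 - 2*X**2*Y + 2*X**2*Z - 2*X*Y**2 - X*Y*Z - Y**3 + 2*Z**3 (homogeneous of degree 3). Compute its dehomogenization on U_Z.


f(x, y) = 2*x**3 - 2*x**2*y + 2*x**2 - 2*x*y**2 - x*y - y**3 + 2

On U_Z we set Z = 1. Each monomial c·X^i·Y^j·Z^k in F becomes c·x^i·y^j·1^k = c·x^i·y^j.
Substituting Z = 1: F(X, Y, 1) = 2*x**3 - 2*x**2*y + 2*x**2 - 2*x*y**2 - x*y - y**3 + 2.
Note: deg(f) ≤ deg(F) = 3; strict inequality happens when F is divisible by Z (lost terms).


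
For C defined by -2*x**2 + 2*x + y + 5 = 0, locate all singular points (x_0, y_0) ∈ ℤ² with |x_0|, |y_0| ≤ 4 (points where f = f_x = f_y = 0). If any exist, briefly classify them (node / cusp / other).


No singular points in the scanned grid; C is smooth there.

Compute partial derivatives:
  f_x = 2 - 4*x.
  f_y = 1.
f_y = 1 is a nonzero constant, so f_y never vanishes: no point (x, y) can satisfy f = f_x = f_y = 0. In particular no (x, y) ∈ {−4, ..., 4}² is singular; the curve is smooth.


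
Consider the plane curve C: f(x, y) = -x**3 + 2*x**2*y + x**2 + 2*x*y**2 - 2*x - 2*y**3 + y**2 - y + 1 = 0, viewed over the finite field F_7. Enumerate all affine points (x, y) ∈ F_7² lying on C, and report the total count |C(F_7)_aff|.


Affine F_7-points: {(1, 4), (2, 0), (2, 6), (5, 5)}; count = 4.

For each of the 49 pairs (x, y) ∈ F_7², evaluate f(x, y) mod 7. Record the zeros.
  x = 0: [0↦1, 1↦6, 2↦1, 3↦2, 4↦4, 5↦2, 6↦5]  zeros at y ∈ ∅
  x = 1: [0↦6, 1↦1, 2↦4, 3↦3, 4↦0, 5↦4, 6↦3]  zeros at y ∈ {4}
  x = 2: [0↦0, 1↦3, 2↦4, 3↦5, 4↦1, 5↦1, 6↦0]  zeros at y ∈ {0, 6}
  x = 3: [0↦5, 1↦6, 2↦2, 3↦2, 4↦1, 5↦1, 6↦4]  zeros at y ∈ ∅
  x = 4: [0↦1, 1↦4, 2↦6, 3↦2, 4↦1, 5↦5, 6↦2]  zeros at y ∈ ∅
  x = 5: [0↦3, 1↦5, 2↦3, 3↦6, 4↦2, 5↦0, 6↦2]  zeros at y ∈ {5}
  x = 6: [0↦5, 1↦3, 2↦1, 3↦1, 4↦5, 5↦1, 6↦5]  zeros at y ∈ ∅
Collecting zeros: affine points = {(1, 4), (2, 0), (2, 6), (5, 5)}.
Total count |C(F_7)_aff| = 4.


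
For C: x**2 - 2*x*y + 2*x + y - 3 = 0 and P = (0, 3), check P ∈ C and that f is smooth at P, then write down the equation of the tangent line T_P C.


Tangent line at P: -4*x + y - 3 = 0.

Step 1: f(0, 3) = 0, so P lies on C.
Step 2: partial derivatives
  f_x(x, y) = 2*x - 2*y + 2, f_y(x, y) = 1 - 2*x.
  f_x(P) = -4, f_y(P) = 1 (gradient nonzero, so P is smooth).
Step 3: tangent line at P: -4·(x − 0) + 1·(y − 3) = 0.
Expanding: -4*x + y - 3 = 0.


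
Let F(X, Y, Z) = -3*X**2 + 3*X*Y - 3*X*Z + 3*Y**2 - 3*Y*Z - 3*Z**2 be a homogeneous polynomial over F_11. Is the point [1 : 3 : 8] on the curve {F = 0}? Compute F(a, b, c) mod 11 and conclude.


F(1,3,8) ≡ 9 (mod 11); P is NOT on the curve.

Evaluate F(1, 3, 8) term-by-term (mod 11).
  -3*X**2 ↦ -3·1·1·1 = -3
  3*X*Y ↦ 3·1·3·1 = 9
  -3*X*Z ↦ -3·1·1·8 = -24
  3*Y**2 ↦ 3·1·9·1 = 27
  -3*Y*Z ↦ -3·1·3·8 = -72
  -3*Z**2 ↦ -3·1·1·64 = -192
Sum: F(1, 3, 8) = (-3) + (9) + (-24) + (27) + (-72) + (-192) = -255.
Reducing mod 11: -255 ≡ 9 (mod 11).
Since F(a, b, c) ≡ 9 ≠ 0 (mod 11), P does NOT lie on the curve.


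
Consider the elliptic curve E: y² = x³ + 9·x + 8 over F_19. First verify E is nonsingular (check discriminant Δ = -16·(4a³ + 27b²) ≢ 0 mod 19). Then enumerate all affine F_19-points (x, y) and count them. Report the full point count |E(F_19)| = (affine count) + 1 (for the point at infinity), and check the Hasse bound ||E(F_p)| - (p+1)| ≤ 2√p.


Affine points = {(3, 9), (3, 10), (5, 8), (5, 11), (9, 1), (9, 18), (12, 1), (12, 18), (13, 2), (13, 17), (14, 3), (14, 16), (16, 7), (16, 12), (17, 1), (17, 18), (18, 6), (18, 13)}; affine count = 18; |E(F_19)| = 19.

Discriminant check: Δ ∝ 4a³ + 27b² = 4·9³ + 27·8² = 4·729 + 27·64 ≡ 8 (mod 19). Nonzero ⇒ E is nonsingular.
For each x ∈ F_19, compute rhs = x³ + 9·x + 8 mod 19, then count y ∈ F_19 with y² ≡ rhs.
  x = 0: rhs = 8, matching y values: none (0 points).
  x = 1: rhs = 18, matching y values: none (0 points).
  x = 2: rhs = 15, matching y values: none (0 points).
  x = 3: rhs = 5, matching y values: 9, 10 (2 points).
  x = 4: rhs = 13, matching y values: none (0 points).
  x = 5: rhs = 7, matching y values: 8, 11 (2 points).
  x = 6: rhs = 12, matching y values: none (0 points).
  x = 7: rhs = 15, matching y values: none (0 points).
  x = 8: rhs = 3, matching y values: none (0 points).
  x = 9: rhs = 1, matching y values: 1, 18 (2 points).
  x = 10: rhs = 15, matching y values: none (0 points).
  x = 11: rhs = 13, matching y values: none (0 points).
  x = 12: rhs = 1, matching y values: 1, 18 (2 points).
  x = 13: rhs = 4, matching y values: 2, 17 (2 points).
  x = 14: rhs = 9, matching y values: 3, 16 (2 points).
  x = 15: rhs = 3, matching y values: none (0 points).
  x = 16: rhs = 11, matching y values: 7, 12 (2 points).
  x = 17: rhs = 1, matching y values: 1, 18 (2 points).
  x = 18: rhs = 17, matching y values: 6, 13 (2 points).
Total affine count: 18.
Full point count |E(F_19)| = 18 + 1 = 19.
Hasse bound: |19 − (19+1)| = |-1| = 1 ≤ 2√19 ≈ 8.7178 ✓.


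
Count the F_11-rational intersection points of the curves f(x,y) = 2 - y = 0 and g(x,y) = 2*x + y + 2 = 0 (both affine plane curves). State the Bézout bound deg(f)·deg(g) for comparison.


Common zeros: {(9, 2)}; count = 1; Bézout bound = 1.

deg(f) = 1, deg(g) = 1, so Bézout bound = 1.
Scan x ∈ F_11. For each x, list the y ∈ F_11 with f(x, y) ≡ 0 and those with g(x, y) ≡ 0 (mod 11); the common zeros in that column are the intersection.
  x = 0: f ≡ 0 at y ∈ {2}; g ≡ 0 at y ∈ {9}; common: ∅.
  x = 1: f ≡ 0 at y ∈ {2}; g ≡ 0 at y ∈ {7}; common: ∅.
  x = 2: f ≡ 0 at y ∈ {2}; g ≡ 0 at y ∈ {5}; common: ∅.
  x = 3: f ≡ 0 at y ∈ {2}; g ≡ 0 at y ∈ {3}; common: ∅.
  x = 4: f ≡ 0 at y ∈ {2}; g ≡ 0 at y ∈ {1}; common: ∅.
  x = 5: f ≡ 0 at y ∈ {2}; g ≡ 0 at y ∈ {10}; common: ∅.
  x = 6: f ≡ 0 at y ∈ {2}; g ≡ 0 at y ∈ {8}; common: ∅.
  x = 7: f ≡ 0 at y ∈ {2}; g ≡ 0 at y ∈ {6}; common: ∅.
  x = 8: f ≡ 0 at y ∈ {2}; g ≡ 0 at y ∈ {4}; common: ∅.
  x = 9: f ≡ 0 at y ∈ {2}; g ≡ 0 at y ∈ {2}; common: {2}.
  x = 10: f ≡ 0 at y ∈ {2}; g ≡ 0 at y ∈ {0}; common: ∅.
Collecting: common zeros = {(9, 2)}, so the count is 1.
Comparison with the Bézout bound: 1 ≤ 1 = deg(f)·deg(g), as expected for curves with no common component (the bound is attained).


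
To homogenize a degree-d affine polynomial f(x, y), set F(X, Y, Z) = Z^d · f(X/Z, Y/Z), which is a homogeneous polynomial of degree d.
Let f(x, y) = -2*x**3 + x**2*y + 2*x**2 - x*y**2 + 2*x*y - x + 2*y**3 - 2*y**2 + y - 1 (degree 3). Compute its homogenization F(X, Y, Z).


F(X, Y, Z) = -2*X**3 + X**2*Y + 2*X**2*Z - X*Y**2 + 2*X*Y*Z - X*Z**2 + 2*Y**3 - 2*Y**2*Z + Y*Z**2 - Z**3

deg(f) = 3.
Substitute x = X/Z, y = Y/Z into f, then multiply by Z^3.
  monomial -2·x^3·y^0 ↦ -2·X^3·Y^0·Z^0.
  monomial 1·x^2·y^1 ↦ 1·X^2·Y^1·Z^0.
  monomial 2·x^2·y^0 ↦ 2·X^2·Y^0·Z^1.
  monomial -1·x^1·y^2 ↦ -1·X^1·Y^2·Z^0.
  monomial 2·x^1·y^1 ↦ 2·X^1·Y^1·Z^1.
  monomial -1·x^1·y^0 ↦ -1·X^1·Y^0·Z^2.
  monomial 2·x^0·y^3 ↦ 2·X^0·Y^3·Z^0.
  monomial -2·x^0·y^2 ↦ -2·X^0·Y^2·Z^1.
  monomial 1·x^0·y^1 ↦ 1·X^0·Y^1·Z^2.
  monomial -1·x^0·y^0 ↦ -1·X^0·Y^0·Z^3.
Collecting: F(X, Y, Z) = -2*X**3 + X**2*Y + 2*X**2*Z - X*Y**2 + 2*X*Y*Z - X*Z**2 + 2*Y**3 - 2*Y**2*Z + Y*Z**2 - Z**3.


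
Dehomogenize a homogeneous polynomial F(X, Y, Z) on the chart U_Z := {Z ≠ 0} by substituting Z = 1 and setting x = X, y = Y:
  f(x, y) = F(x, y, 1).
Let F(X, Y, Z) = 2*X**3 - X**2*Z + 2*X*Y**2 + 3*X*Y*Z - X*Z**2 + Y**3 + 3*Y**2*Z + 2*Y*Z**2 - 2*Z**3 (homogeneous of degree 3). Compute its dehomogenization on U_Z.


f(x, y) = 2*x**3 - x**2 + 2*x*y**2 + 3*x*y - x + y**3 + 3*y**2 + 2*y - 2

On U_Z we set Z = 1. Each monomial c·X^i·Y^j·Z^k in F becomes c·x^i·y^j·1^k = c·x^i·y^j.
Substituting Z = 1: F(X, Y, 1) = 2*x**3 - x**2 + 2*x*y**2 + 3*x*y - x + y**3 + 3*y**2 + 2*y - 2.
Note: deg(f) ≤ deg(F) = 3; strict inequality happens when F is divisible by Z (lost terms).


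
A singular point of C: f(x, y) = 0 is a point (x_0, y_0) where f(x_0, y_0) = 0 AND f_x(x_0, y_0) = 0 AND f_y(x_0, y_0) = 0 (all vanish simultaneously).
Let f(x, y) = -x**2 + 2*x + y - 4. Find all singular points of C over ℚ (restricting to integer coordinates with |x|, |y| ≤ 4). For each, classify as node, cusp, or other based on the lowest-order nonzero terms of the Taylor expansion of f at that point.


No singular points in the scanned grid; C is smooth there.

Compute partial derivatives:
  f_x = 2 - 2*x.
  f_y = 1.
f_y = 1 is a nonzero constant, so f_y never vanishes: no point (x, y) can satisfy f = f_x = f_y = 0. In particular no (x, y) ∈ {−4, ..., 4}² is singular; the curve is smooth.


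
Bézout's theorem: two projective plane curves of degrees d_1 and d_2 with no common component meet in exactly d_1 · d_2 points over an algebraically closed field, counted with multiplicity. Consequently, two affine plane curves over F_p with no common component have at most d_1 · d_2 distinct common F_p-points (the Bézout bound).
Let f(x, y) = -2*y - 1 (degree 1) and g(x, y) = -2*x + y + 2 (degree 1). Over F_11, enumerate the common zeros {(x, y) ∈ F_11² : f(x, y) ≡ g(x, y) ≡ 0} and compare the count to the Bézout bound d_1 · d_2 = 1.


Common zeros: {(9, 5)}; count = 1; Bézout bound = 1.

deg(f) = 1, deg(g) = 1, so Bézout bound = 1.
Scan x ∈ F_11. For each x, list the y ∈ F_11 with f(x, y) ≡ 0 and those with g(x, y) ≡ 0 (mod 11); the common zeros in that column are the intersection.
  x = 0: f ≡ 0 at y ∈ {5}; g ≡ 0 at y ∈ {9}; common: ∅.
  x = 1: f ≡ 0 at y ∈ {5}; g ≡ 0 at y ∈ {0}; common: ∅.
  x = 2: f ≡ 0 at y ∈ {5}; g ≡ 0 at y ∈ {2}; common: ∅.
  x = 3: f ≡ 0 at y ∈ {5}; g ≡ 0 at y ∈ {4}; common: ∅.
  x = 4: f ≡ 0 at y ∈ {5}; g ≡ 0 at y ∈ {6}; common: ∅.
  x = 5: f ≡ 0 at y ∈ {5}; g ≡ 0 at y ∈ {8}; common: ∅.
  x = 6: f ≡ 0 at y ∈ {5}; g ≡ 0 at y ∈ {10}; common: ∅.
  x = 7: f ≡ 0 at y ∈ {5}; g ≡ 0 at y ∈ {1}; common: ∅.
  x = 8: f ≡ 0 at y ∈ {5}; g ≡ 0 at y ∈ {3}; common: ∅.
  x = 9: f ≡ 0 at y ∈ {5}; g ≡ 0 at y ∈ {5}; common: {5}.
  x = 10: f ≡ 0 at y ∈ {5}; g ≡ 0 at y ∈ {7}; common: ∅.
Collecting: common zeros = {(9, 5)}, so the count is 1.
Comparison with the Bézout bound: 1 ≤ 1 = deg(f)·deg(g), as expected for curves with no common component (the bound is attained).


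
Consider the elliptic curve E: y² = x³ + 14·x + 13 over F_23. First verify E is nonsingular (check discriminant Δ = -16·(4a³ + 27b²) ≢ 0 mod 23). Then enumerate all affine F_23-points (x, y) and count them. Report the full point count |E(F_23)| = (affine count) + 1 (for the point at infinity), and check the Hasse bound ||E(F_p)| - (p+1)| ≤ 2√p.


Affine points = {(0, 6), (0, 17), (2, 7), (2, 16), (3, 6), (3, 17), (4, 8), (4, 15), (5, 1), (5, 22), (8, 4), (8, 19), (10, 7), (10, 16), (11, 7), (11, 16), (12, 0), (13, 0), (14, 3), (14, 20), (16, 3), (16, 20), (17, 9), (17, 14), (18, 5), (18, 18), (19, 10), (19, 13), (20, 6), (20, 17), (21, 0)}; affine count = 31; |E(F_23)| = 32.

Discriminant check: Δ ∝ 4a³ + 27b² = 4·14³ + 27·13² = 4·2744 + 27·169 ≡ 14 (mod 23). Nonzero ⇒ E is nonsingular.
For each x ∈ F_23, compute rhs = x³ + 14·x + 13 mod 23, then count y ∈ F_23 with y² ≡ rhs.
  x = 0: rhs = 13, matching y values: 6, 17 (2 points).
  x = 1: rhs = 5, matching y values: none (0 points).
  x = 2: rhs = 3, matching y values: 7, 16 (2 points).
  x = 3: rhs = 13, matching y values: 6, 17 (2 points).
  x = 4: rhs = 18, matching y values: 8, 15 (2 points).
  x = 5: rhs = 1, matching y values: 1, 22 (2 points).
  x = 6: rhs = 14, matching y values: none (0 points).
  x = 7: rhs = 17, matching y values: none (0 points).
  x = 8: rhs = 16, matching y values: 4, 19 (2 points).
  x = 9: rhs = 17, matching y values: none (0 points).
  x = 10: rhs = 3, matching y values: 7, 16 (2 points).
  x = 11: rhs = 3, matching y values: 7, 16 (2 points).
  x = 12: rhs = 0, matching y values: 0 (1 points).
  x = 13: rhs = 0, matching y values: 0 (1 points).
  x = 14: rhs = 9, matching y values: 3, 20 (2 points).
  x = 15: rhs = 10, matching y values: none (0 points).
  x = 16: rhs = 9, matching y values: 3, 20 (2 points).
  x = 17: rhs = 12, matching y values: 9, 14 (2 points).
  x = 18: rhs = 2, matching y values: 5, 18 (2 points).
  x = 19: rhs = 8, matching y values: 10, 13 (2 points).
  x = 20: rhs = 13, matching y values: 6, 17 (2 points).
  x = 21: rhs = 0, matching y values: 0 (1 points).
  x = 22: rhs = 21, matching y values: none (0 points).
Total affine count: 31.
Full point count |E(F_23)| = 31 + 1 = 32.
Hasse bound: |32 − (23+1)| = |8| = 8 ≤ 2√23 ≈ 9.5917 ✓.


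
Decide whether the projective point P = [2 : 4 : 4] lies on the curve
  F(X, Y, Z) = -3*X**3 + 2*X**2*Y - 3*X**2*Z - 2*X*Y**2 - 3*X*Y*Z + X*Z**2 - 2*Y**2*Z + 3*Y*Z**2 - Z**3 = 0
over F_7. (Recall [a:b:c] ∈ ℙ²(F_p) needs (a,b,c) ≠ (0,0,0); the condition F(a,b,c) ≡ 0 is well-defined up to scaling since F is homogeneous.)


F(2,4,4) ≡ 0 (mod 7); P is on the curve.

Evaluate F(2, 4, 4) term-by-term (mod 7).
  -3*X**3 ↦ -3·8·1·1 = -24
  2*X**2*Y ↦ 2·4·4·1 = 32
  -3*X**2*Z ↦ -3·4·1·4 = -48
  -2*X*Y**2 ↦ -2·2·16·1 = -64
  -3*X*Y*Z ↦ -3·2·4·4 = -96
  X*Z**2 ↦ 1·2·1·16 = 32
  -2*Y**2*Z ↦ -2·1·16·4 = -128
  3*Y*Z**2 ↦ 3·1·4·16 = 192
  -Z**3 ↦ -1·1·1·64 = -64
Sum: F(2, 4, 4) = (-24) + (32) + (-48) + (-64) + (-96) + (32) + (-128) + (192) + (-64) = -168.
Reducing mod 7: -168 ≡ 0 (mod 7).
Since F(a, b, c) ≡ 0 (mod 7), P lies on the curve.


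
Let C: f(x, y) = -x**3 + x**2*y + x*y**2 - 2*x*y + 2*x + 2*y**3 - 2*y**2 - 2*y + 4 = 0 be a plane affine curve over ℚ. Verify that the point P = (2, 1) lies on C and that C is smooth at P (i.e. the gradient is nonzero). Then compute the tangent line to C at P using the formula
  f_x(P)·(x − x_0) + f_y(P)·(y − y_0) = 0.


Tangent line at P: -7*x + 4*y + 10 = 0.

Step 1: f(2, 1) = 0, so P lies on C.
Step 2: partial derivatives
  f_x(x, y) = -3*x**2 + 2*x*y + y**2 - 2*y + 2, f_y(x, y) = x**2 + 2*x*y - 2*x + 6*y**2 - 4*y - 2.
  f_x(P) = -7, f_y(P) = 4 (gradient nonzero, so P is smooth).
Step 3: tangent line at P: -7·(x − 2) + 4·(y − 1) = 0.
Expanding: -7*x + 4*y + 10 = 0.


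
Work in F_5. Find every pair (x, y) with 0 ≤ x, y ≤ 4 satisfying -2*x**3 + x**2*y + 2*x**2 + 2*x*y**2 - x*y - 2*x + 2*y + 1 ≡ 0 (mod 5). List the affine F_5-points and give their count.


Affine F_5-points: {(0, 2)}; count = 1.

For each of the 25 pairs (x, y) ∈ F_5², evaluate f(x, y) mod 5. Record the zeros.
  x = 0: [0↦1, 1↦3, 2↦0, 3↦2, 4↦4]  zeros at y ∈ {2}
  x = 1: [0↦4, 1↦3, 2↦1, 3↦3, 4↦4]  zeros at y ∈ ∅
  x = 2: [0↦4, 1↦2, 2↦3, 3↦2, 4↦4]  zeros at y ∈ ∅
  x = 3: [0↦4, 1↦3, 2↦4, 3↦2, 4↦2]  zeros at y ∈ ∅
  x = 4: [0↦2, 1↦4, 2↦2, 3↦1, 4↦1]  zeros at y ∈ ∅
Collecting zeros: affine points = {(0, 2)}.
Total count |C(F_5)_aff| = 1.


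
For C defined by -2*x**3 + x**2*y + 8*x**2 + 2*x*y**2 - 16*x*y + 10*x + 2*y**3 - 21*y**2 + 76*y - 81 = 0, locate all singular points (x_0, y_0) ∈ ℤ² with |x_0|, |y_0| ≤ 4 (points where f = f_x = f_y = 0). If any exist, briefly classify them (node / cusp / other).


Singular points: {(2, 3)}; classification: node.

Compute partial derivatives:
  f_x = -6*x**2 + 2*x*y + 16*x + 2*y**2 - 16*y + 10.
  f_y = x**2 + 4*x*y - 16*x + 6*y**2 - 42*y + 76.
Scan x_0 ∈ {−4, ..., 4}. For each x_0, f_y(x_0, y) is a polynomial in y; find its integer roots y ∈ {−4, ..., 4}, then test f_x and f at those candidates.
  x = -4: f_y(-4, y) = 6*y**2 - 58*y + 156; no integer root y with |y| ≤ 4.
  x = -3: f_y(-3, y) = 6*y**2 - 54*y + 133; no integer root y with |y| ≤ 4.
  x = -2: f_y(-2, y) = 6*y**2 - 50*y + 112; no integer root y with |y| ≤ 4.
  x = -1: f_y(-1, y) = 6*y**2 - 46*y + 93; no integer root y with |y| ≤ 4.
  x = 0: f_y(0, y) = 6*y**2 - 42*y + 76; no integer root y with |y| ≤ 4.
  x = 1: f_y(1, y) = 6*y**2 - 38*y + 61; no integer root y with |y| ≤ 4.
  x = 2: f_y(2, y) = 6*y**2 - 34*y + 48; vanishes at y ∈ {3}. (2, 3): f_x = 0, f = 0 — SINGULAR.
  x = 3: f_y(3, y) = 6*y**2 - 30*y + 37; no integer root y with |y| ≤ 4.
  x = 4: f_y(4, y) = 6*y**2 - 26*y + 28; vanishes at y ∈ {2}. (4, 2): f_x = -30 ≠ 0.
Only singular point on the grid: (2, 3).
Classify: substitute x = 2 + u, y = 3 + v and expand: f = -2*u**3 + u**2*v - u**2 + 2*u*v**2 + 2*v**3 + v**2.
No constant or linear terms (consistent with a singular point). Quadratic part: -u**2 + v**2. Cubic part: -2*u**3 + u**2*v + 2*u*v**2 + 2*v**3.
The quadratic part v**2 - u**2 = (v − u)(v + u) splits into two distinct linear factors, so there are two distinct tangent lines y − 3 = ±(x − 2) — this is a node (ordinary double point).
Classification: node.
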